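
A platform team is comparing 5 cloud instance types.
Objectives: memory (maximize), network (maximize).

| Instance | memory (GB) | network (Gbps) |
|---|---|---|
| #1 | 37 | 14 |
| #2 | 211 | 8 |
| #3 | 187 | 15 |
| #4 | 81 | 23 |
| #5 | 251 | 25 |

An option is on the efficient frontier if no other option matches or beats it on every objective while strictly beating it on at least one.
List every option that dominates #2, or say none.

#5: memory 251≥211, network 25≥8 — dominates #2.
Others (#1, #3, #4) are each worse than #2 on at least one objective.

#5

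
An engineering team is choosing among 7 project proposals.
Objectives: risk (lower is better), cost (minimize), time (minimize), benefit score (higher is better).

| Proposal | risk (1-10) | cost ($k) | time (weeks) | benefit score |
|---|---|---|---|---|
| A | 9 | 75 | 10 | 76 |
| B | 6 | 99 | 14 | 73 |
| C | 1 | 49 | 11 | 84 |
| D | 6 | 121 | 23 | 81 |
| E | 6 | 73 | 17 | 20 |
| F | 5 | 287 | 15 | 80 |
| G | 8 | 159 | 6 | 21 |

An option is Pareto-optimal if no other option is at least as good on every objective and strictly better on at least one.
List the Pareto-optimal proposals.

A: not dominated.
B: dominated by C (risk 1≤6, cost 49≤99, time 11≤14, benefit score 84≥73).
C: not dominated (best risk).
D: dominated by C (risk 1≤6, cost 49≤121, time 11≤23, benefit score 84≥81).
E: dominated by C (risk 1≤6, cost 49≤73, time 11≤17, benefit score 84≥20).
F: dominated by C (risk 1≤5, cost 49≤287, time 11≤15, benefit score 84≥80).
G: not dominated (best time).

A, C, G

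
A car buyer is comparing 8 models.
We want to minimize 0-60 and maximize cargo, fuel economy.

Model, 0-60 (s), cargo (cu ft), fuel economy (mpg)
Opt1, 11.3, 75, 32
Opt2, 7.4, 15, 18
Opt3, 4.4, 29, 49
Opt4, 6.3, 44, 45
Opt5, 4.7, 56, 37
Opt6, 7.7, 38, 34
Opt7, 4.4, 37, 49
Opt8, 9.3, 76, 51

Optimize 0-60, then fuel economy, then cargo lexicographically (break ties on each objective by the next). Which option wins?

Opt7

First minimize 0-60: best is 4.4, kept {Opt3, Opt7}.
Then maximize fuel economy: best is 49, kept {Opt3, Opt7}.
Then maximize cargo: best is 37, kept {Opt7}.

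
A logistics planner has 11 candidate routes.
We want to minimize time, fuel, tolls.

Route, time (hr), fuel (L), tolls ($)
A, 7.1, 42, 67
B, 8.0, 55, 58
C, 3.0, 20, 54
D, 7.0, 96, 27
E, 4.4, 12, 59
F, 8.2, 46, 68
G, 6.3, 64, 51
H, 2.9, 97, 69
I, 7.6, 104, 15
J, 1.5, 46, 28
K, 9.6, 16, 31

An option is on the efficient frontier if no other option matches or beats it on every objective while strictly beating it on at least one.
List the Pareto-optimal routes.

C, D, E, I, J, K

A: dominated by C (time 3.0≤7.1, fuel 20≤42, tolls 54≤67).
B: dominated by C (time 3.0≤8.0, fuel 20≤55, tolls 54≤58).
C: not dominated.
D: not dominated.
E: not dominated (best fuel).
F: dominated by A (time 7.1≤8.2, fuel 42≤46, tolls 67≤68).
G: dominated by J (time 1.5≤6.3, fuel 46≤64, tolls 28≤51).
H: dominated by J (time 1.5≤2.9, fuel 46≤97, tolls 28≤69).
I: not dominated (best tolls).
J: not dominated (best time).
K: not dominated.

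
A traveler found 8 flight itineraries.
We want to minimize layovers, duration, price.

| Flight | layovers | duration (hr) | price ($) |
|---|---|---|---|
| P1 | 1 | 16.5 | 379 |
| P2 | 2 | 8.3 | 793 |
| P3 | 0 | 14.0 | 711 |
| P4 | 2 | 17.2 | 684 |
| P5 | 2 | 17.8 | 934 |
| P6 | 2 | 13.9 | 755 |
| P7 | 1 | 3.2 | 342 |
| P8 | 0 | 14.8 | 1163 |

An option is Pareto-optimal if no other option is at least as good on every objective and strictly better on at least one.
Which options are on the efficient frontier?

P3, P7

P1: dominated by P7 (layovers 1≤1, duration 3.2≤16.5, price 342≤379).
P2: dominated by P7 (layovers 1≤2, duration 3.2≤8.3, price 342≤793).
P3: not dominated.
P4: dominated by P1 (layovers 1≤2, duration 16.5≤17.2, price 379≤684).
P5: dominated by P1 (layovers 1≤2, duration 16.5≤17.8, price 379≤934).
P6: dominated by P7 (layovers 1≤2, duration 3.2≤13.9, price 342≤755).
P7: not dominated (best duration).
P8: dominated by P3 (layovers 0≤0, duration 14.0≤14.8, price 711≤1163).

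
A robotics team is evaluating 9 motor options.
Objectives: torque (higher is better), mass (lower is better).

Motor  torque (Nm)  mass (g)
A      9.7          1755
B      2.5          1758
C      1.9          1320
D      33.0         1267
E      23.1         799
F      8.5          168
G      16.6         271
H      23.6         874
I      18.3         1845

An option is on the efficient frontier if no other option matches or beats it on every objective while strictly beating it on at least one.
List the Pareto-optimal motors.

D, E, F, G, H

A: dominated by D (torque 33.0≥9.7, mass 1267≤1755).
B: dominated by A (torque 9.7≥2.5, mass 1755≤1758).
C: dominated by D (torque 33.0≥1.9, mass 1267≤1320).
D: not dominated (best torque).
E: not dominated.
F: not dominated (best mass).
G: not dominated.
H: not dominated.
I: dominated by D (torque 33.0≥18.3, mass 1267≤1845).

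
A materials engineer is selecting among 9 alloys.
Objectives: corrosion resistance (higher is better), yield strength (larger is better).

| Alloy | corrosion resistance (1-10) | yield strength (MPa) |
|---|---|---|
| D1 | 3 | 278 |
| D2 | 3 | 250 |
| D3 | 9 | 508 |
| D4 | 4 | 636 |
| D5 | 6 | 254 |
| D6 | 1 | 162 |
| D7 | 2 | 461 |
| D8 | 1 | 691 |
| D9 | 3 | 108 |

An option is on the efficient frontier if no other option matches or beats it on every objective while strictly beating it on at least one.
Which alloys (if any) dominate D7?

D3: corrosion resistance 9≥2, yield strength 508≥461 — dominates D7.
D4: corrosion resistance 4≥2, yield strength 636≥461 — dominates D7.
Others (D1, D2, D5, D6, D8, D9) are each worse than D7 on at least one objective.

D3, D4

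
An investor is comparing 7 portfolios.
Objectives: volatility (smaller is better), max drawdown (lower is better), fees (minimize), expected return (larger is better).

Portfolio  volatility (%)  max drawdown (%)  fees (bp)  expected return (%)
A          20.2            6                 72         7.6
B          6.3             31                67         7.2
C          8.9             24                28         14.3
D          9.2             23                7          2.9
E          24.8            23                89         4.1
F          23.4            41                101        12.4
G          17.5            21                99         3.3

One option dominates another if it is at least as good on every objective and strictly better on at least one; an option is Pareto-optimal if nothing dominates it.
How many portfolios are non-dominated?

A: not dominated (best max drawdown).
B: not dominated (best volatility).
C: not dominated (best expected return).
D: not dominated (best fees).
E: dominated by A (volatility 20.2≤24.8, max drawdown 6≤23, fees 72≤89, expected return 7.6≥4.1).
F: dominated by C (volatility 8.9≤23.4, max drawdown 24≤41, fees 28≤101, expected return 14.3≥12.4).
G: not dominated.
Pareto-optimal: A, B, C, D, G → 5.

5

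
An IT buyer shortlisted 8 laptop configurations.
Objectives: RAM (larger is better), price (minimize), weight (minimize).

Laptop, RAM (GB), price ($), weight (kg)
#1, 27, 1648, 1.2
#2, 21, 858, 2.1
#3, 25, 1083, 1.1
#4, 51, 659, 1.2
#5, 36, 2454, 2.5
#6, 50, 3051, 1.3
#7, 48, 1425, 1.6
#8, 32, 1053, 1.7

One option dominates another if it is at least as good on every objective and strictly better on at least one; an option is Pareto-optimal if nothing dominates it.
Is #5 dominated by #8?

#8 vs #5: #8 is worse on RAM (32 vs 36), so it does not dominate #5.

No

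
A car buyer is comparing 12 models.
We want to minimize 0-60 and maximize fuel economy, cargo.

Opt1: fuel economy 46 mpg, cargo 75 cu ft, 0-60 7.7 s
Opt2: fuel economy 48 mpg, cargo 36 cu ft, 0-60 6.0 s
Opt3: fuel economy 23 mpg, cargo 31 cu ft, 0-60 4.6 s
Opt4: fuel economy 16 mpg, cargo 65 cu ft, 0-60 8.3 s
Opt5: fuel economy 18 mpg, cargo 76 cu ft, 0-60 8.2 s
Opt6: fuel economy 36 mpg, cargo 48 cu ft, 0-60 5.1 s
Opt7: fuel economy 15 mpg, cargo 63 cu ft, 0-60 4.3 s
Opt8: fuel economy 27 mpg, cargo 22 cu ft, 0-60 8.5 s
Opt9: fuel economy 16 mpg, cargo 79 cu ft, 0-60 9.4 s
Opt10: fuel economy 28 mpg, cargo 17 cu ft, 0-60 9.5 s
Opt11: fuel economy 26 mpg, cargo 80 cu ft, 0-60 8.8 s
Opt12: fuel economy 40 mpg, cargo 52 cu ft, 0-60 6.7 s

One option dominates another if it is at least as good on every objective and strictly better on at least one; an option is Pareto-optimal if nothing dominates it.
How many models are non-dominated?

Opt1: not dominated.
Opt2: not dominated (best fuel economy).
Opt3: not dominated.
Opt4: dominated by Opt1 (fuel economy 46≥16, cargo 75≥65, 0-60 7.7≤8.3).
Opt5: not dominated.
Opt6: not dominated.
Opt7: not dominated (best 0-60).
Opt8: dominated by Opt1 (fuel economy 46≥27, cargo 75≥22, 0-60 7.7≤8.5).
Opt9: dominated by Opt11 (fuel economy 26≥16, cargo 80≥79, 0-60 8.8≤9.4).
Opt10: dominated by Opt1 (fuel economy 46≥28, cargo 75≥17, 0-60 7.7≤9.5).
Opt11: not dominated (best cargo).
Opt12: not dominated.
Pareto-optimal: Opt1, Opt2, Opt3, Opt5, Opt6, Opt7, Opt11, Opt12 → 8.

8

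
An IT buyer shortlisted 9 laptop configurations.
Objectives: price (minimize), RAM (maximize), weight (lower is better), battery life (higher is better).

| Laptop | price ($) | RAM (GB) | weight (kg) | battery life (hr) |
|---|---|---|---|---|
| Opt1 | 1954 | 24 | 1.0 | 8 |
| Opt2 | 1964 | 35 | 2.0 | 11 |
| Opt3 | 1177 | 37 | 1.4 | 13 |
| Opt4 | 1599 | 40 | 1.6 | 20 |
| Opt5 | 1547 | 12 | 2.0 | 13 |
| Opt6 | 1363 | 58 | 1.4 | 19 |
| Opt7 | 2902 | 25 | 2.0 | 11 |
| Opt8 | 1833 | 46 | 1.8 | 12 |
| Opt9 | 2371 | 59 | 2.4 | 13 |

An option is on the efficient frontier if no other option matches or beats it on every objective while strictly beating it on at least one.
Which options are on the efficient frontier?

Opt1, Opt3, Opt4, Opt6, Opt9

Opt1: not dominated (best weight).
Opt2: dominated by Opt3 (price 1177≤1964, RAM 37≥35, weight 1.4≤2.0, battery life 13≥11).
Opt3: not dominated (best price).
Opt4: not dominated (best battery life).
Opt5: dominated by Opt3 (price 1177≤1547, RAM 37≥12, weight 1.4≤2.0, battery life 13≥13).
Opt6: not dominated.
Opt7: dominated by Opt2 (price 1964≤2902, RAM 35≥25, weight 2.0≤2.0, battery life 11≥11).
Opt8: dominated by Opt6 (price 1363≤1833, RAM 58≥46, weight 1.4≤1.8, battery life 19≥12).
Opt9: not dominated (best RAM).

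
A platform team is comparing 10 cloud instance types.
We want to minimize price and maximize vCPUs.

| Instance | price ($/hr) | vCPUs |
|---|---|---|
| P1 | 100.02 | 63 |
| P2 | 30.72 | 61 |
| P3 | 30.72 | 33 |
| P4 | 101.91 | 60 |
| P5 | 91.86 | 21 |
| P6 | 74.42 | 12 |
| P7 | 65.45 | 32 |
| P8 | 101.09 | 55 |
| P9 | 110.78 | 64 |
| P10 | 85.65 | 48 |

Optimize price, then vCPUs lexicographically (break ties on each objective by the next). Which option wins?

First minimize price: best is 30.72, kept {P2, P3}.
Then maximize vCPUs: best is 61, kept {P2}.

P2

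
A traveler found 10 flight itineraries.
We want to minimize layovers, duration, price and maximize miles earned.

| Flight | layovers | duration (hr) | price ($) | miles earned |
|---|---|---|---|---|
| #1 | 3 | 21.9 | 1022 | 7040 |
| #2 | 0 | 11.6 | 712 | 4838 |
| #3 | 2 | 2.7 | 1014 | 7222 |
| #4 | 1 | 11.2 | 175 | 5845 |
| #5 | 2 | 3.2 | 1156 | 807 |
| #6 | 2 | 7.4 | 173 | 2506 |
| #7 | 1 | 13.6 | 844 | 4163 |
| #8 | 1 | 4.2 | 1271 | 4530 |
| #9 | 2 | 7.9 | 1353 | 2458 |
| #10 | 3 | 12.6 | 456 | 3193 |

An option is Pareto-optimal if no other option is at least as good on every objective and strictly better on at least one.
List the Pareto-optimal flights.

#2, #3, #4, #6, #8

#1: dominated by #3 (layovers 2≤3, duration 2.7≤21.9, price 1014≤1022, miles earned 7222≥7040).
#2: not dominated (best layovers).
#3: not dominated (best duration).
#4: not dominated.
#5: dominated by #3 (layovers 2≤2, duration 2.7≤3.2, price 1014≤1156, miles earned 7222≥807).
#6: not dominated (best price).
#7: dominated by #2 (layovers 0≤1, duration 11.6≤13.6, price 712≤844, miles earned 4838≥4163).
#8: not dominated.
#9: dominated by #3 (layovers 2≤2, duration 2.7≤7.9, price 1014≤1353, miles earned 7222≥2458).
#10: dominated by #4 (layovers 1≤3, duration 11.2≤12.6, price 175≤456, miles earned 5845≥3193).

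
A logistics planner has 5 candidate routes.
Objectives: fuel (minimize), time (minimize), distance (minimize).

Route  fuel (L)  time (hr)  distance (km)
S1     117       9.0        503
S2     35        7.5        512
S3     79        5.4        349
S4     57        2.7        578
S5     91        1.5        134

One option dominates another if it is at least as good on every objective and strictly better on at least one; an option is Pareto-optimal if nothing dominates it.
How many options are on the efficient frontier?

S1: dominated by S3 (fuel 79≤117, time 5.4≤9.0, distance 349≤503).
S2: not dominated (best fuel).
S3: not dominated.
S4: not dominated.
S5: not dominated (best time).
Pareto-optimal: S2, S3, S4, S5 → 4.

4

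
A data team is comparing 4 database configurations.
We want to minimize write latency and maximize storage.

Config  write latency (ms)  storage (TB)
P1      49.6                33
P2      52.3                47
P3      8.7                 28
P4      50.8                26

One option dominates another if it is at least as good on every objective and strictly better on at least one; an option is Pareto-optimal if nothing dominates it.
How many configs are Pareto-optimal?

P1: not dominated.
P2: not dominated (best storage).
P3: not dominated (best write latency).
P4: dominated by P1 (write latency 49.6≤50.8, storage 33≥26).
Pareto-optimal: P1, P2, P3 → 3.

3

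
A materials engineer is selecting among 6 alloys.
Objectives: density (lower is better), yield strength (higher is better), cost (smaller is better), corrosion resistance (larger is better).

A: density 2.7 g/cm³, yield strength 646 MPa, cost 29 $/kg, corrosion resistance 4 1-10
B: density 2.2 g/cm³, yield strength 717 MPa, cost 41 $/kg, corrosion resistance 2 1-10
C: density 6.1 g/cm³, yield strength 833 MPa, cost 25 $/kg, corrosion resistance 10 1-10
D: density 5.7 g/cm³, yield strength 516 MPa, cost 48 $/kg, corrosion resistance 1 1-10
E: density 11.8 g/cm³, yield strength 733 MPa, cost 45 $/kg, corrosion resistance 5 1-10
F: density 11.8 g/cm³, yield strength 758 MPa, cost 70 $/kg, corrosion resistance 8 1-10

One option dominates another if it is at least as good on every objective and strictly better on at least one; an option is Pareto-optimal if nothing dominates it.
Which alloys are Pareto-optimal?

A, B, C

A: not dominated.
B: not dominated (best density).
C: not dominated (best yield strength).
D: dominated by A (density 2.7≤5.7, yield strength 646≥516, cost 29≤48, corrosion resistance 4≥1).
E: dominated by C (density 6.1≤11.8, yield strength 833≥733, cost 25≤45, corrosion resistance 10≥5).
F: dominated by C (density 6.1≤11.8, yield strength 833≥758, cost 25≤70, corrosion resistance 10≥8).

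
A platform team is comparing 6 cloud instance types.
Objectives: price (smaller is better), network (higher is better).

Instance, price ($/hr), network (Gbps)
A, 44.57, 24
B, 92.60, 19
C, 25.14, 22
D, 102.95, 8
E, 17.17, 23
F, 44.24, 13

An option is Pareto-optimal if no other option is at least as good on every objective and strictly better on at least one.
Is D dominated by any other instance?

A vs D: price 44.57≤102.95, network 24≥8 — A is at least as good on every objective and strictly better on at least one, so A dominates D.

Yes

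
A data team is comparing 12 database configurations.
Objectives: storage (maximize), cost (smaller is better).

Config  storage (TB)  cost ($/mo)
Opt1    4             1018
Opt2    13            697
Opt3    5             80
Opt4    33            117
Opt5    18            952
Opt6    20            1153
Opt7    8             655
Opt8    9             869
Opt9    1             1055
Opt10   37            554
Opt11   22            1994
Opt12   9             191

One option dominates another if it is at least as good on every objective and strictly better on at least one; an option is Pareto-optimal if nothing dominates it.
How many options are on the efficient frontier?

Opt1: dominated by Opt2 (storage 13≥4, cost 697≤1018).
Opt2: dominated by Opt4 (storage 33≥13, cost 117≤697).
Opt3: not dominated (best cost).
Opt4: not dominated.
Opt5: dominated by Opt4 (storage 33≥18, cost 117≤952).
Opt6: dominated by Opt4 (storage 33≥20, cost 117≤1153).
Opt7: dominated by Opt4 (storage 33≥8, cost 117≤655).
Opt8: dominated by Opt2 (storage 13≥9, cost 697≤869).
Opt9: dominated by Opt1 (storage 4≥1, cost 1018≤1055).
Opt10: not dominated (best storage).
Opt11: dominated by Opt4 (storage 33≥22, cost 117≤1994).
Opt12: dominated by Opt4 (storage 33≥9, cost 117≤191).
Pareto-optimal: Opt3, Opt4, Opt10 → 3.

3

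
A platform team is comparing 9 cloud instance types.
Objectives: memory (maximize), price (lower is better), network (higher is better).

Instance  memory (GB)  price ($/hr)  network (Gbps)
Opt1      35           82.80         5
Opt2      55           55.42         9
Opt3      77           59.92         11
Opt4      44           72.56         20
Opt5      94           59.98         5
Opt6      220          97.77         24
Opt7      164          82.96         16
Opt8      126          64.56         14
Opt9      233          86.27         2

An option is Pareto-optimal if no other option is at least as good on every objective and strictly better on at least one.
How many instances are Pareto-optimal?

8

Opt1: dominated by Opt2 (memory 55≥35, price 55.42≤82.80, network 9≥5).
Opt2: not dominated (best price).
Opt3: not dominated.
Opt4: not dominated.
Opt5: not dominated.
Opt6: not dominated (best network).
Opt7: not dominated.
Opt8: not dominated.
Opt9: not dominated (best memory).
Pareto-optimal: Opt2, Opt3, Opt4, Opt5, Opt6, Opt7, Opt8, Opt9 → 8.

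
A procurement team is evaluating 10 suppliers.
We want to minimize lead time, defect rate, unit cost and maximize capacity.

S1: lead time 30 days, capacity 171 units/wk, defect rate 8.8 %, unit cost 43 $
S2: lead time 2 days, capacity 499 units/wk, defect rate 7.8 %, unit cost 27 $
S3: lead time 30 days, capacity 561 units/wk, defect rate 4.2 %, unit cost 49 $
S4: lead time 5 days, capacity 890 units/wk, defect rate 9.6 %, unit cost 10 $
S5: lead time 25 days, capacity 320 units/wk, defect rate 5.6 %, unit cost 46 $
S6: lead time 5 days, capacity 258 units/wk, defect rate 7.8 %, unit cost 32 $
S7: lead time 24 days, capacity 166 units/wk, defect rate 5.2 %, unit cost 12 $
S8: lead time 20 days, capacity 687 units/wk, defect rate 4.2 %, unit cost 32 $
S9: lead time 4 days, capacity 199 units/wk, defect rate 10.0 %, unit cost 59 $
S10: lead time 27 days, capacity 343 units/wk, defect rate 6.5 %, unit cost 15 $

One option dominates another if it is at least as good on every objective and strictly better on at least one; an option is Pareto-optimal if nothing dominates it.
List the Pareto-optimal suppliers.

S2, S4, S7, S8, S10

S1: dominated by S2 (lead time 2≤30, capacity 499≥171, defect rate 7.8≤8.8, unit cost 27≤43).
S2: not dominated (best lead time).
S3: dominated by S8 (lead time 20≤30, capacity 687≥561, defect rate 4.2≤4.2, unit cost 32≤49).
S4: not dominated (best capacity).
S5: dominated by S8 (lead time 20≤25, capacity 687≥320, defect rate 4.2≤5.6, unit cost 32≤46).
S6: dominated by S2 (lead time 2≤5, capacity 499≥258, defect rate 7.8≤7.8, unit cost 27≤32).
S7: not dominated.
S8: not dominated.
S9: dominated by S2 (lead time 2≤4, capacity 499≥199, defect rate 7.8≤10.0, unit cost 27≤59).
S10: not dominated.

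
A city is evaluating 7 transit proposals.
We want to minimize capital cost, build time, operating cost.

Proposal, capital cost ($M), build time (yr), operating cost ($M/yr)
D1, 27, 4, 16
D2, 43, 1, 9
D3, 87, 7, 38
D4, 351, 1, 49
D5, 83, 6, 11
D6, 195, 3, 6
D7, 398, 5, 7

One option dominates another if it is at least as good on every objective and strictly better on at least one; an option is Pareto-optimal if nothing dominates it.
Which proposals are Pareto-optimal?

D1: not dominated (best capital cost).
D2: not dominated.
D3: dominated by D1 (capital cost 27≤87, build time 4≤7, operating cost 16≤38).
D4: dominated by D2 (capital cost 43≤351, build time 1≤1, operating cost 9≤49).
D5: dominated by D2 (capital cost 43≤83, build time 1≤6, operating cost 9≤11).
D6: not dominated (best operating cost).
D7: dominated by D6 (capital cost 195≤398, build time 3≤5, operating cost 6≤7).

D1, D2, D6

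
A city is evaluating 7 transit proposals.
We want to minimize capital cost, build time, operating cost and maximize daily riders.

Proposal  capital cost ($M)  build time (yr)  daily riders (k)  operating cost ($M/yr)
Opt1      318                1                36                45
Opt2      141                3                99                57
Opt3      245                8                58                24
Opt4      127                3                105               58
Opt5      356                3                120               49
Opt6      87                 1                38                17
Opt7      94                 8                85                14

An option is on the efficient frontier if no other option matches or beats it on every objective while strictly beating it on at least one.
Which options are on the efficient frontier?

Opt2, Opt4, Opt5, Opt6, Opt7

Opt1: dominated by Opt6 (capital cost 87≤318, build time 1≤1, daily riders 38≥36, operating cost 17≤45).
Opt2: not dominated.
Opt3: dominated by Opt7 (capital cost 94≤245, build time 8≤8, daily riders 85≥58, operating cost 14≤24).
Opt4: not dominated.
Opt5: not dominated (best daily riders).
Opt6: not dominated (best capital cost).
Opt7: not dominated (best operating cost).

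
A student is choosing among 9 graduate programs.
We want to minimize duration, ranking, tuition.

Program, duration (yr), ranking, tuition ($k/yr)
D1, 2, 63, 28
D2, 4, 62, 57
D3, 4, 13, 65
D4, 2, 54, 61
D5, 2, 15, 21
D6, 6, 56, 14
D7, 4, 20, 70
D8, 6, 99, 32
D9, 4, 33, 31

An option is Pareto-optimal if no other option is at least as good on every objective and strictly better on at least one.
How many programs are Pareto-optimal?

3

D1: dominated by D5 (duration 2≤2, ranking 15≤63, tuition 21≤28).
D2: dominated by D5 (duration 2≤4, ranking 15≤62, tuition 21≤57).
D3: not dominated (best ranking).
D4: dominated by D5 (duration 2≤2, ranking 15≤54, tuition 21≤61).
D5: not dominated.
D6: not dominated (best tuition).
D7: dominated by D3 (duration 4≤4, ranking 13≤20, tuition 65≤70).
D8: dominated by D1 (duration 2≤6, ranking 63≤99, tuition 28≤32).
D9: dominated by D5 (duration 2≤4, ranking 15≤33, tuition 21≤31).
Pareto-optimal: D3, D5, D6 → 3.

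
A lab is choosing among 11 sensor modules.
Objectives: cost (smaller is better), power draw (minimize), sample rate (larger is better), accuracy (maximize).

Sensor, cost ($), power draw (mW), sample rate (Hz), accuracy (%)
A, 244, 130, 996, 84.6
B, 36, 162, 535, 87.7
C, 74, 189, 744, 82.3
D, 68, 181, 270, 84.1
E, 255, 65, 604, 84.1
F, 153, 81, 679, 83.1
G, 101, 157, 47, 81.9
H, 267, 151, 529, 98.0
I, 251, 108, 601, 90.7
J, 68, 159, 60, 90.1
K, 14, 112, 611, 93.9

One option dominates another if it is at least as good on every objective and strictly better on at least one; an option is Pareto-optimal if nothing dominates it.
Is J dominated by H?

H vs J: H is worse on cost (267 vs 68), so it does not dominate J.

No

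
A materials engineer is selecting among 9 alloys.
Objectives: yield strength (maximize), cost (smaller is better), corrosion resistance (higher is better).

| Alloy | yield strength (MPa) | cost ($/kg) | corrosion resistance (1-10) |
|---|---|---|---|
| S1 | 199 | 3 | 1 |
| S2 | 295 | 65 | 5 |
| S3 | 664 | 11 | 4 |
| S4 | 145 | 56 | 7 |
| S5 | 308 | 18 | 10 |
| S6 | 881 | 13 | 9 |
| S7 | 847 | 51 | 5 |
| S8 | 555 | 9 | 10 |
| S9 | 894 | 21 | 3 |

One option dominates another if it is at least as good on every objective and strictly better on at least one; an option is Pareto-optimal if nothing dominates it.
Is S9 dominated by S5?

S5 vs S9: S5 is worse on yield strength (308 vs 894), so it does not dominate S9.

No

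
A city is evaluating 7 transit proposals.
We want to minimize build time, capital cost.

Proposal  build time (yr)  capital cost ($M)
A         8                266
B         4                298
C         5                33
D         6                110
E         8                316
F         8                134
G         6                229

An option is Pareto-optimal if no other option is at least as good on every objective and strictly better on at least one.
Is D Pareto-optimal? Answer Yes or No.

No

C vs D: build time 5≤6, capital cost 33≤110 — C is at least as good on every objective and strictly better on at least one, so C dominates D.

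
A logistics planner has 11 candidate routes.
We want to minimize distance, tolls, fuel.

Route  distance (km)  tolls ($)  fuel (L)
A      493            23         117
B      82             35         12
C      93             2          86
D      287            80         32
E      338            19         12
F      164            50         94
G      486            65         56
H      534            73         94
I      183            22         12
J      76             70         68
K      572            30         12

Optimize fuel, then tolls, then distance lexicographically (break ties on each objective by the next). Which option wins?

E

First minimize fuel: best is 12, kept {B, E, I, K}.
Then minimize tolls: best is 19, kept {E}.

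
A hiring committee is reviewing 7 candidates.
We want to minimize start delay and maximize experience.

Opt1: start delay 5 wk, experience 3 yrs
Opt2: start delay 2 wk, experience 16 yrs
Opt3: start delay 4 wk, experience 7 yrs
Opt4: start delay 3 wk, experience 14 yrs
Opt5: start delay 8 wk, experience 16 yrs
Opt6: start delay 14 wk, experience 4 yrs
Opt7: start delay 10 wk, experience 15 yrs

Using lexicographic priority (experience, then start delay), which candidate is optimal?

First maximize experience: best is 16, kept {Opt2, Opt5}.
Then minimize start delay: best is 2, kept {Opt2}.

Opt2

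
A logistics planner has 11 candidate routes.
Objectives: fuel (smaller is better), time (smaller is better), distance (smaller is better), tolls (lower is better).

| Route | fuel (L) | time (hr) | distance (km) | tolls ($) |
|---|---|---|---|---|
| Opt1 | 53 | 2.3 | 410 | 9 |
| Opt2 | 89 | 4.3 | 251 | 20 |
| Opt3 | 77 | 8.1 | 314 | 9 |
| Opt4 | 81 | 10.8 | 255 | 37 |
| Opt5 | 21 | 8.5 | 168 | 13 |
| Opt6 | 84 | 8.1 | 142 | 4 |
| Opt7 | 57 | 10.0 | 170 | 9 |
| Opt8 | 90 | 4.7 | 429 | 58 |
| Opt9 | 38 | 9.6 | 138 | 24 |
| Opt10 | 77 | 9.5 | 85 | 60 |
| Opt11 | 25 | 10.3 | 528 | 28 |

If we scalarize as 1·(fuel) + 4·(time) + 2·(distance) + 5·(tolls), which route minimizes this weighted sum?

Opt1: 1·53 + 4·2.3 + 2·410 + 5·9 = 927.2
Opt2: 1·89 + 4·4.3 + 2·251 + 5·20 = 708.2
Opt3: 1·77 + 4·8.1 + 2·314 + 5·9 = 782.4
Opt4: 1·81 + 4·10.8 + 2·255 + 5·37 = 819.2
Opt5: 1·21 + 4·8.5 + 2·168 + 5·13 = 456.0
Opt6: 1·84 + 4·8.1 + 2·142 + 5·4 = 420.4
Opt7: 1·57 + 4·10.0 + 2·170 + 5·9 = 482.0
Opt8: 1·90 + 4·4.7 + 2·429 + 5·58 = 1256.8
Opt9: 1·38 + 4·9.6 + 2·138 + 5·24 = 472.4
Opt10: 1·77 + 4·9.5 + 2·85 + 5·60 = 585.0
Opt11: 1·25 + 4·10.3 + 2·528 + 5·28 = 1262.2
Lowest: Opt6 at 420.4.

Opt6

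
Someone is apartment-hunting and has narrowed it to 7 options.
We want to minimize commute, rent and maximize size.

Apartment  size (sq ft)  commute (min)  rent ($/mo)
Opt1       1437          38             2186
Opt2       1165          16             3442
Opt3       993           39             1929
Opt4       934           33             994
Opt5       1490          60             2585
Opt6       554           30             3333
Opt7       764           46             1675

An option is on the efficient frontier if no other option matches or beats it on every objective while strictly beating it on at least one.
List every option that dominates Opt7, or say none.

Opt4

Opt4: size 934≥764, commute 33≤46, rent 994≤1675 — dominates Opt7.
Others (Opt1, Opt2, Opt3, Opt5, Opt6) are each worse than Opt7 on at least one objective.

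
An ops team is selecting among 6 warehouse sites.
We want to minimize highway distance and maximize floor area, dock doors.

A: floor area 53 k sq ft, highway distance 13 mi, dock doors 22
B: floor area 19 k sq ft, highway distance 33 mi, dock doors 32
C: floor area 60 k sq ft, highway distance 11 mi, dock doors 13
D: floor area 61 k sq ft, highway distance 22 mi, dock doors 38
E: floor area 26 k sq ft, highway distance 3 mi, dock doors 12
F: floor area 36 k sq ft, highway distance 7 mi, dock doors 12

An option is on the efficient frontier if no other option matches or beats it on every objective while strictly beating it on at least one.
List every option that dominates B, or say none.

D

D: floor area 61≥19, highway distance 22≤33, dock doors 38≥32 — dominates B.
Others (A, C, E, F) are each worse than B on at least one objective.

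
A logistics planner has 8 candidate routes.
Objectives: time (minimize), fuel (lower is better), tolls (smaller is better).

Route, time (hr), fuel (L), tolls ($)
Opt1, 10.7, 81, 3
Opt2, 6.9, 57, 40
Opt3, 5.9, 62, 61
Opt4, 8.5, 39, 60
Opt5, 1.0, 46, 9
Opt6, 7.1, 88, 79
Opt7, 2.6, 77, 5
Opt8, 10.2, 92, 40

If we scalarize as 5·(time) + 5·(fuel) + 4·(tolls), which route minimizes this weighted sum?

Opt1: 5·10.7 + 5·81 + 4·3 = 470.5
Opt2: 5·6.9 + 5·57 + 4·40 = 479.5
Opt3: 5·5.9 + 5·62 + 4·61 = 583.5
Opt4: 5·8.5 + 5·39 + 4·60 = 477.5
Opt5: 5·1.0 + 5·46 + 4·9 = 271.0
Opt6: 5·7.1 + 5·88 + 4·79 = 791.5
Opt7: 5·2.6 + 5·77 + 4·5 = 418.0
Opt8: 5·10.2 + 5·92 + 4·40 = 671.0
Lowest: Opt5 at 271.0.

Opt5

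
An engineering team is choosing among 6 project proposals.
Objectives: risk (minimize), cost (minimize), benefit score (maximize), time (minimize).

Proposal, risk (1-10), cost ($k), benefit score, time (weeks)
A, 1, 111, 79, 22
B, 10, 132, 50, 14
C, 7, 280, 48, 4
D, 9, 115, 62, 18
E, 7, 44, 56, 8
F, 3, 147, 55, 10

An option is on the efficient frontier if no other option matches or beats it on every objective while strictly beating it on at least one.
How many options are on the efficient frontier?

A: not dominated (best risk).
B: dominated by E (risk 7≤10, cost 44≤132, benefit score 56≥50, time 8≤14).
C: not dominated (best time).
D: not dominated.
E: not dominated (best cost).
F: not dominated.
Pareto-optimal: A, C, D, E, F → 5.

5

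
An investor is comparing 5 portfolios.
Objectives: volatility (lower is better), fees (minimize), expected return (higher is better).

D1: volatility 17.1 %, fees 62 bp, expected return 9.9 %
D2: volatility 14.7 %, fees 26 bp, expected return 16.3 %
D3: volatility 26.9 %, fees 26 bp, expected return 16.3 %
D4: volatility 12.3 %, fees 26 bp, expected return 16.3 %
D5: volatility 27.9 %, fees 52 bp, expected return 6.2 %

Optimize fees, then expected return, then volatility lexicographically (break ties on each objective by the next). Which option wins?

D4

First minimize fees: best is 26, kept {D2, D3, D4}.
Then maximize expected return: best is 16.3, kept {D2, D3, D4}.
Then minimize volatility: best is 12.3, kept {D4}.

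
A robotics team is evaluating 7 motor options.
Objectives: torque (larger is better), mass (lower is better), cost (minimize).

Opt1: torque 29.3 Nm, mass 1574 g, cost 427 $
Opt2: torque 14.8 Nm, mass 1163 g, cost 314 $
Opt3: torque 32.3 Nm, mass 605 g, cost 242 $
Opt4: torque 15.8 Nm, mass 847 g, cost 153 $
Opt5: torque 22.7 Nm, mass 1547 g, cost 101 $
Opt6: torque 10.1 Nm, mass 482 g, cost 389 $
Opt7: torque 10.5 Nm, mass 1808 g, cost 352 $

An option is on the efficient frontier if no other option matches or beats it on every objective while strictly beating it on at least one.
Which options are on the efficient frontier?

Opt3, Opt4, Opt5, Opt6

Opt1: dominated by Opt3 (torque 32.3≥29.3, mass 605≤1574, cost 242≤427).
Opt2: dominated by Opt3 (torque 32.3≥14.8, mass 605≤1163, cost 242≤314).
Opt3: not dominated (best torque).
Opt4: not dominated.
Opt5: not dominated (best cost).
Opt6: not dominated (best mass).
Opt7: dominated by Opt2 (torque 14.8≥10.5, mass 1163≤1808, cost 314≤352).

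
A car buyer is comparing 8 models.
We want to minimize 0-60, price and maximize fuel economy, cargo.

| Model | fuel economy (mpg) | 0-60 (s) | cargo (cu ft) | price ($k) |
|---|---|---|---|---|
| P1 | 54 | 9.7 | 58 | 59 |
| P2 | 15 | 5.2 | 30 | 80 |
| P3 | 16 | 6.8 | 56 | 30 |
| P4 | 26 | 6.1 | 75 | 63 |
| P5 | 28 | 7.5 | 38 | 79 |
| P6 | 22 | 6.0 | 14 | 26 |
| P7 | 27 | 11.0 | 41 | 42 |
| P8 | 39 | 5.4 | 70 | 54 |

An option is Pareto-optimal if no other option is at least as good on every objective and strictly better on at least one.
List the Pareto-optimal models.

P1, P2, P3, P4, P6, P7, P8

P1: not dominated (best fuel economy).
P2: not dominated (best 0-60).
P3: not dominated.
P4: not dominated (best cargo).
P5: dominated by P8 (fuel economy 39≥28, 0-60 5.4≤7.5, cargo 70≥38, price 54≤79).
P6: not dominated (best price).
P7: not dominated.
P8: not dominated.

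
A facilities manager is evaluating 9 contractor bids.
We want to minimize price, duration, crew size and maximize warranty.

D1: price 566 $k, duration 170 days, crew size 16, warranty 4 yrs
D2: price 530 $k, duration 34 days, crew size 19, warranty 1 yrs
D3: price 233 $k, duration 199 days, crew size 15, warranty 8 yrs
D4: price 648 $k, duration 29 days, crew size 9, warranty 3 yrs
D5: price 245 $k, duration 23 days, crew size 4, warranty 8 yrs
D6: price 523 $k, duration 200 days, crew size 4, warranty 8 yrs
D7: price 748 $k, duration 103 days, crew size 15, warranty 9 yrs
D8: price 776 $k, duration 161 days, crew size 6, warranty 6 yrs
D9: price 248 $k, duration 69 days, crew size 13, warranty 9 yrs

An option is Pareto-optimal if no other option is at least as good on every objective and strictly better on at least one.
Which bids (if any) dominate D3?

D1: worse on price (566 vs 233).
D2: worse on price (530 vs 233).
D4: worse on price (648 vs 233).
D5: worse on price (245 vs 233).
D6: worse on price (523 vs 233).
D7: worse on price (748 vs 233).
D8: worse on price (776 vs 233).
D9: worse on price (248 vs 233).
No option dominates D3.

none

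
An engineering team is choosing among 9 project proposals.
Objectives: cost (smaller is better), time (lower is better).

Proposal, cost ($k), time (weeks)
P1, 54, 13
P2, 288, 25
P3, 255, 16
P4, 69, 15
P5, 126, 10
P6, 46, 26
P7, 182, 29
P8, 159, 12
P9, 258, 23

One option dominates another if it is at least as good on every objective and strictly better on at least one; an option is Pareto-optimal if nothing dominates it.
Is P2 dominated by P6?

P6 vs P2: P6 is worse on time (26 vs 25), so it does not dominate P2.

No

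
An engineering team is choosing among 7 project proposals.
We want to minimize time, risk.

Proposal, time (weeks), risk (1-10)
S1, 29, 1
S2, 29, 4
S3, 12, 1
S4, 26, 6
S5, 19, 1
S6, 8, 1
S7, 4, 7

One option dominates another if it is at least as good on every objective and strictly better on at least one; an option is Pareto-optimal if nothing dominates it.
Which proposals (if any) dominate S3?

S6

S6: time 8≤12, risk 1≤1 — dominates S3.
Others (S1, S2, S4, S5, S7) are each worse than S3 on at least one objective.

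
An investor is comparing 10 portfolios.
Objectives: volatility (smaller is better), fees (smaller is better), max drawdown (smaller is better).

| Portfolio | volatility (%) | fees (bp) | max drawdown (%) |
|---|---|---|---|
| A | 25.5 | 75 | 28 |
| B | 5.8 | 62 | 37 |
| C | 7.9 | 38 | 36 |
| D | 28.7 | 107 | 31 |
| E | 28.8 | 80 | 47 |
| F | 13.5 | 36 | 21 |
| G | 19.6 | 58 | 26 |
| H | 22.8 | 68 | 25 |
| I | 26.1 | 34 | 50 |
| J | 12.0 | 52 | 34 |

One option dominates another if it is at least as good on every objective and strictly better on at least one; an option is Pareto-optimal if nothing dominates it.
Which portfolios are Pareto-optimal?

B, C, F, I, J

A: dominated by F (volatility 13.5≤25.5, fees 36≤75, max drawdown 21≤28).
B: not dominated (best volatility).
C: not dominated.
D: dominated by A (volatility 25.5≤28.7, fees 75≤107, max drawdown 28≤31).
E: dominated by A (volatility 25.5≤28.8, fees 75≤80, max drawdown 28≤47).
F: not dominated (best max drawdown).
G: dominated by F (volatility 13.5≤19.6, fees 36≤58, max drawdown 21≤26).
H: dominated by F (volatility 13.5≤22.8, fees 36≤68, max drawdown 21≤25).
I: not dominated (best fees).
J: not dominated.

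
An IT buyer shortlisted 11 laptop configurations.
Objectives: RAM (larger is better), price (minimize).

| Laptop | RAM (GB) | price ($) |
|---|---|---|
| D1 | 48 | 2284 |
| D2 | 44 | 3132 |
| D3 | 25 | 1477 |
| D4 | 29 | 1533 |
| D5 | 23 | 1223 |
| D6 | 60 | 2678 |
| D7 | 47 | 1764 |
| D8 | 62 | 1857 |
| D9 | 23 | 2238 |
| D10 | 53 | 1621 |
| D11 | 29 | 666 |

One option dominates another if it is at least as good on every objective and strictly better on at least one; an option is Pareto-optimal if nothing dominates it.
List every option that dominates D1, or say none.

D8: RAM 62≥48, price 1857≤2284 — dominates D1.
D10: RAM 53≥48, price 1621≤2284 — dominates D1.
Others (D2, D3, D4, D5, D6, D7, D9, D11) are each worse than D1 on at least one objective.

D8, D10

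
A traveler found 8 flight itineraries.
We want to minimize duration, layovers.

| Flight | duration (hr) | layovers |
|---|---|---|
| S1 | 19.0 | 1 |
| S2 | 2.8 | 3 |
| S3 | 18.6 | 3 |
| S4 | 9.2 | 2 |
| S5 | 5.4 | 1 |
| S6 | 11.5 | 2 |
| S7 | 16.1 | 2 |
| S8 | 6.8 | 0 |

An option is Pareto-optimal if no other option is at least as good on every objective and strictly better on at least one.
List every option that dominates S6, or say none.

S4, S5, S8

S4: duration 9.2≤11.5, layovers 2≤2 — dominates S6.
S5: duration 5.4≤11.5, layovers 1≤2 — dominates S6.
S8: duration 6.8≤11.5, layovers 0≤2 — dominates S6.
Others (S1, S2, S3, S7) are each worse than S6 on at least one objective.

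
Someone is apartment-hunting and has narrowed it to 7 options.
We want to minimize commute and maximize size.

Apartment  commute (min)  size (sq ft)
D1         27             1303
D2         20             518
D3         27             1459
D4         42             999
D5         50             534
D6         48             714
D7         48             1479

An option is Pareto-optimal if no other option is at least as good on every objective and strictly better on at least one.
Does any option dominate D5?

Yes

D1 vs D5: commute 27≤50, size 1303≥534 — D1 is at least as good on every objective and strictly better on at least one, so D1 dominates D5.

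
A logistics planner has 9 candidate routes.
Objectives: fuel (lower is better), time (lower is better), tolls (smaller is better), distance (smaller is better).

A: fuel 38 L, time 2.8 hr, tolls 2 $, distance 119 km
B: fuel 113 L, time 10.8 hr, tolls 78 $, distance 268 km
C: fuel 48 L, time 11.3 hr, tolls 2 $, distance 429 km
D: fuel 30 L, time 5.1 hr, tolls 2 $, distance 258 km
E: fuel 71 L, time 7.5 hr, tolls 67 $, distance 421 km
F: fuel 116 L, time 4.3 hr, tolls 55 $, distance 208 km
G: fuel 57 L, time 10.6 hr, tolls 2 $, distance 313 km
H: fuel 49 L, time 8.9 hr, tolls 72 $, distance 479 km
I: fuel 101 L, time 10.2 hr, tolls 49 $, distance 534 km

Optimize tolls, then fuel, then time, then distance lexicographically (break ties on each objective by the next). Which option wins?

First minimize tolls: best is 2, kept {A, C, D, G}.
Then minimize fuel: best is 30, kept {D}.

D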